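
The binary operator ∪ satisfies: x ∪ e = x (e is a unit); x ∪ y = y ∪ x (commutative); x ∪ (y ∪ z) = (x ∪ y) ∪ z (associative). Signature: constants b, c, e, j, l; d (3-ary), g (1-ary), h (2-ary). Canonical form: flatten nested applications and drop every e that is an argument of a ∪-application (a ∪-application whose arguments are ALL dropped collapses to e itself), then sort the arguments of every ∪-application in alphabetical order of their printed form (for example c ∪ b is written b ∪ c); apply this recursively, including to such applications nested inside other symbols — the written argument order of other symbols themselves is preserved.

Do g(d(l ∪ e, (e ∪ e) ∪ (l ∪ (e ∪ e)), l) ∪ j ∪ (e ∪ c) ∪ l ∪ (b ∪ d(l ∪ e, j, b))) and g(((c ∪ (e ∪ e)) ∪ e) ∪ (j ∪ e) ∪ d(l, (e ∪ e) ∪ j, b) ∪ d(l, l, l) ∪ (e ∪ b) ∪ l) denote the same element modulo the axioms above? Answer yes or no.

Answer: yes — both canonical forms are g(b ∪ c ∪ d(l, j, b) ∪ d(l, l, l) ∪ j ∪ l)

Derivation:
Left:  g(d(l ∪ e, (e ∪ e) ∪ (l ∪ (e ∪ e)), l) ∪ j ∪ (e ∪ c) ∪ l ∪ (b ∪ d(l ∪ e, j, b)))
  Descend into:  d(l ∪ e, (e ∪ e) ∪ (l ∪ (e ∪ e)), l) ∪ j ∪ (e ∪ c) ∪ l ∪ (b ∪ d(l ∪ e, j, b))
  Merge nested applications:  d(l ∪ e, (e ∪ e) ∪ (l ∪ (e ∪ e)), l) ∪ j ∪ e ∪ c ∪ l ∪ b ∪ d(l ∪ e, j, b)
  Canonicalize subterm:  d(l ∪ e, (e ∪ e) ∪ (l ∪ (e ∪ e)), l)  →  d(l, l, l)
  Canonicalize subterm:  d(l ∪ e, j, b)  →  d(l, j, b)
  Drop the unit:  drop e
  Sort:  b ∪ c ∪ d(l, j, b) ∪ d(l, l, l) ∪ j ∪ l
  Rebuild:  g(b ∪ c ∪ d(l, j, b) ∪ d(l, l, l) ∪ j ∪ l)
Right:  g(((c ∪ (e ∪ e)) ∪ e) ∪ (j ∪ e) ∪ d(l, (e ∪ e) ∪ j, b) ∪ d(l, l, l) ∪ (e ∪ b) ∪ l)
  Work inside:  ((c ∪ (e ∪ e)) ∪ e) ∪ (j ∪ e) ∪ d(l, (e ∪ e) ∪ j, b) ∪ d(l, l, l) ∪ (e ∪ b) ∪ l
  Merge nested applications:  c ∪ e ∪ e ∪ e ∪ j ∪ e ∪ d(l, (e ∪ e) ∪ j, b) ∪ d(l, l, l) ∪ e ∪ b ∪ l
  Inside:  d(l, (e ∪ e) ∪ j, b)  →  d(l, j, b)
  Unit:  drop e (×5)
  Sort arguments:  b ∪ c ∪ d(l, j, b) ∪ d(l, l, l) ∪ j ∪ l
  Rebuild:  g(b ∪ c ∪ d(l, j, b) ∪ d(l, l, l) ∪ j ∪ l)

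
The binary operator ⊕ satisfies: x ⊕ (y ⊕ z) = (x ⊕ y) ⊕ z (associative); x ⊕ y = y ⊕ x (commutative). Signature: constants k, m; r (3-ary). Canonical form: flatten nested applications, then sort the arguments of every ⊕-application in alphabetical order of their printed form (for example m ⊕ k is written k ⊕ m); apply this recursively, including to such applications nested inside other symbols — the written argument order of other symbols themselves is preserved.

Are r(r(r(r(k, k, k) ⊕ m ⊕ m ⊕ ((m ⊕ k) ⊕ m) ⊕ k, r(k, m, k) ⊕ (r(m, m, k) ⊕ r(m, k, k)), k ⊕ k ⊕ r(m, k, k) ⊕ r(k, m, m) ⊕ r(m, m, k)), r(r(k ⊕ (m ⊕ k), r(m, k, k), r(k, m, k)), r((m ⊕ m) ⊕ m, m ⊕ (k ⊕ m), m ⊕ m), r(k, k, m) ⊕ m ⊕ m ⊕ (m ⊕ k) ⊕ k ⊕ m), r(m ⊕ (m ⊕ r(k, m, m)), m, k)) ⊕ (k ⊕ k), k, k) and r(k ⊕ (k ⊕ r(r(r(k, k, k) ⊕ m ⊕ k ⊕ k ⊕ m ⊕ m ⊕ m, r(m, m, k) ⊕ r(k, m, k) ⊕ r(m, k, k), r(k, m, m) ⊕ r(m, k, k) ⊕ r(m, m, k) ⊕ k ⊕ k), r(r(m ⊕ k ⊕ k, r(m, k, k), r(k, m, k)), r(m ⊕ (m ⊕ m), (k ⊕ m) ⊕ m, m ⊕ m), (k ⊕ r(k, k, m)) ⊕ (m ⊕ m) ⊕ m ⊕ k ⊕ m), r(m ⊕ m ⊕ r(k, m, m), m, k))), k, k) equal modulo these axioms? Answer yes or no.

Left:  r(r(r(r(k, k, k) ⊕ m ⊕ m ⊕ ((m ⊕ k) ⊕ m) ⊕ k, r(k, m, k) ⊕ (r(m, m, k) ⊕ r(m, k, k)), k ⊕ k ⊕ r(m, k, k) ⊕ r(k, m, m) ⊕ r(m, m, k)), r(r(k ⊕ (m ⊕ k), r(m, k, k), r(k, m, k)), r((m ⊕ m) ⊕ m, m ⊕ (k ⊕ m), m ⊕ m), r(k, k, m) ⊕ m ⊕ m ⊕ (m ⊕ k) ⊕ k ⊕ m), r(m ⊕ (m ⊕ r(k, m, m)), m, k)) ⊕ (k ⊕ k), k, k)
  Descend into:  r(r(r(k, k, k) ⊕ m ⊕ m ⊕ ((m ⊕ k) ⊕ m) ⊕ k, r(k, m, k) ⊕ (r(m, m, k) ⊕ r(m, k, k)), k ⊕ k ⊕ r(m, k, k) ⊕ r(k, m, m) ⊕ r(m, m, k)), r(r(k ⊕ (m ⊕ k), r(m, k, k), r(k, m, k)), r((m ⊕ m) ⊕ m, m ⊕ (k ⊕ m), m ⊕ m), r(k, k, m) ⊕ m ⊕ m ⊕ (m ⊕ k) ⊕ k ⊕ m), r(m ⊕ (m ⊕ r(k, m, m)), m, k)) ⊕ (k ⊕ k)
  Flatten:  r(r(r(k, k, k) ⊕ m ⊕ m ⊕ ((m ⊕ k) ⊕ m) ⊕ k, r(k, m, k) ⊕ (r(m, m, k) ⊕ r(m, k, k)), k ⊕ k ⊕ r(m, k, k) ⊕ r(k, m, m) ⊕ r(m, m, k)), r(r(k ⊕ (m ⊕ k), r(m, k, k), r(k, m, k)), r((m ⊕ m) ⊕ m, m ⊕ (k ⊕ m), m ⊕ m), r(k, k, m) ⊕ m ⊕ m ⊕ (m ⊕ k) ⊕ k ⊕ m), r(m ⊕ (m ⊕ r(k, m, m)), m, k)) ⊕ k ⊕ k
  Inside:  r(r(r(k, k, k) ⊕ m ⊕ m ⊕ ((m ⊕ k) ⊕ m) ⊕ k, r(k, m, k) ⊕ (r(m, m, k) ⊕ r(m, k, k)), k ⊕ k ⊕ r(m, k, k) ⊕ r(k, m, m) ⊕ r(m, m, k)), r(r(k ⊕ (m ⊕ k), r(m, k, k), r(k, m, k)), r((m ⊕ m) ⊕ m, m ⊕ (k ⊕ m), m ⊕ m), r(k, k, m) ⊕ m ⊕ m ⊕ (m ⊕ k) ⊕ k ⊕ m), r(m ⊕ (m ⊕ r(k, m, m)), m, k))  →  r(r(k ⊕ k ⊕ m ⊕ m ⊕ m ⊕ m ⊕ r(k, k, k), r(k, m, k) ⊕ r(m, k, k) ⊕ r(m, m, k), k ⊕ k ⊕ r(k, m, m) ⊕ r(m, k, k) ⊕ r(m, m, k)), r(r(k ⊕ k ⊕ m, r(m, k, k), r(k, m, k)), r(m ⊕ m ⊕ m, k ⊕ m ⊕ m, m ⊕ m), k ⊕ k ⊕ m ⊕ m ⊕ m ⊕ m ⊕ r(k, k, m)), r(m ⊕ m ⊕ r(k, m, m), m, k))
  Order the arguments:  k ⊕ k ⊕ r(r(k ⊕ k ⊕ m ⊕ m ⊕ m ⊕ m ⊕ r(k, k, k), r(k, m, k) ⊕ r(m, k, k) ⊕ r(m, m, k), k ⊕ k ⊕ r(k, m, m) ⊕ r(m, k, k) ⊕ r(m, m, k)), r(r(k ⊕ k ⊕ m, r(m, k, k), r(k, m, k)), r(m ⊕ m ⊕ m, k ⊕ m ⊕ m, m ⊕ m), k ⊕ k ⊕ m ⊕ m ⊕ m ⊕ m ⊕ r(k, k, m)), r(m ⊕ m ⊕ r(k, m, m), m, k))
  Put back:  r(k ⊕ k ⊕ r(r(k ⊕ k ⊕ m ⊕ m ⊕ m ⊕ m ⊕ r(k, k, k), r(k, m, k) ⊕ r(m, k, k) ⊕ r(m, m, k), k ⊕ k ⊕ r(k, m, m) ⊕ r(m, k, k) ⊕ r(m, m, k)), r(r(k ⊕ k ⊕ m, r(m, k, k), r(k, m, k)), r(m ⊕ m ⊕ m, k ⊕ m ⊕ m, m ⊕ m), k ⊕ k ⊕ m ⊕ m ⊕ m ⊕ m ⊕ r(k, k, m)), r(m ⊕ m ⊕ r(k, m, m), m, k)), k, k)
Right:  r(k ⊕ (k ⊕ r(r(r(k, k, k) ⊕ m ⊕ k ⊕ k ⊕ m ⊕ m ⊕ m, r(m, m, k) ⊕ r(k, m, k) ⊕ r(m, k, k), r(k, m, m) ⊕ r(m, k, k) ⊕ r(m, m, k) ⊕ k ⊕ k), r(r(m ⊕ k ⊕ k, r(m, k, k), r(k, m, k)), r(m ⊕ (m ⊕ m), (k ⊕ m) ⊕ m, m ⊕ m), (k ⊕ r(k, k, m)) ⊕ (m ⊕ m) ⊕ m ⊕ k ⊕ m), r(m ⊕ m ⊕ r(k, m, m), m, k))), k, k)
  Work inside:  k ⊕ (k ⊕ r(r(r(k, k, k) ⊕ m ⊕ k ⊕ k ⊕ m ⊕ m ⊕ m, r(m, m, k) ⊕ r(k, m, k) ⊕ r(m, k, k), r(k, m, m) ⊕ r(m, k, k) ⊕ r(m, m, k) ⊕ k ⊕ k), r(r(m ⊕ k ⊕ k, r(m, k, k), r(k, m, k)), r(m ⊕ (m ⊕ m), (k ⊕ m) ⊕ m, m ⊕ m), (k ⊕ r(k, k, m)) ⊕ (m ⊕ m) ⊕ m ⊕ k ⊕ m), r(m ⊕ m ⊕ r(k, m, m), m, k)))
  Un-nest:  k ⊕ k ⊕ r(r(r(k, k, k) ⊕ m ⊕ k ⊕ k ⊕ m ⊕ m ⊕ m, r(m, m, k) ⊕ r(k, m, k) ⊕ r(m, k, k), r(k, m, m) ⊕ r(m, k, k) ⊕ r(m, m, k) ⊕ k ⊕ k), r(r(m ⊕ k ⊕ k, r(m, k, k), r(k, m, k)), r(m ⊕ (m ⊕ m), (k ⊕ m) ⊕ m, m ⊕ m), (k ⊕ r(k, k, m)) ⊕ (m ⊕ m) ⊕ m ⊕ k ⊕ m), r(m ⊕ m ⊕ r(k, m, m), m, k))
  Simplify inside:  r(r(r(k, k, k) ⊕ m ⊕ k ⊕ k ⊕ m ⊕ m ⊕ m, r(m, m, k) ⊕ r(k, m, k) ⊕ r(m, k, k), r(k, m, m) ⊕ r(m, k, k) ⊕ r(m, m, k) ⊕ k ⊕ k), r(r(m ⊕ k ⊕ k, r(m, k, k), r(k, m, k)), r(m ⊕ (m ⊕ m), (k ⊕ m) ⊕ m, m ⊕ m), (k ⊕ r(k, k, m)) ⊕ (m ⊕ m) ⊕ m ⊕ k ⊕ m), r(m ⊕ m ⊕ r(k, m, m), m, k))  →  r(r(k ⊕ k ⊕ m ⊕ m ⊕ m ⊕ m ⊕ r(k, k, k), r(k, m, k) ⊕ r(m, k, k) ⊕ r(m, m, k), k ⊕ k ⊕ r(k, m, m) ⊕ r(m, k, k) ⊕ r(m, m, k)), r(r(k ⊕ k ⊕ m, r(m, k, k), r(k, m, k)), r(m ⊕ m ⊕ m, k ⊕ m ⊕ m, m ⊕ m), k ⊕ k ⊕ m ⊕ m ⊕ m ⊕ m ⊕ r(k, k, m)), r(m ⊕ m ⊕ r(k, m, m), m, k))
  Sort:  k ⊕ k ⊕ r(r(k ⊕ k ⊕ m ⊕ m ⊕ m ⊕ m ⊕ r(k, k, k), r(k, m, k) ⊕ r(m, k, k) ⊕ r(m, m, k), k ⊕ k ⊕ r(k, m, m) ⊕ r(m, k, k) ⊕ r(m, m, k)), r(r(k ⊕ k ⊕ m, r(m, k, k), r(k, m, k)), r(m ⊕ m ⊕ m, k ⊕ m ⊕ m, m ⊕ m), k ⊕ k ⊕ m ⊕ m ⊕ m ⊕ m ⊕ r(k, k, m)), r(m ⊕ m ⊕ r(k, m, m), m, k))
  Rebuild:  r(k ⊕ k ⊕ r(r(k ⊕ k ⊕ m ⊕ m ⊕ m ⊕ m ⊕ r(k, k, k), r(k, m, k) ⊕ r(m, k, k) ⊕ r(m, m, k), k ⊕ k ⊕ r(k, m, m) ⊕ r(m, k, k) ⊕ r(m, m, k)), r(r(k ⊕ k ⊕ m, r(m, k, k), r(k, m, k)), r(m ⊕ m ⊕ m, k ⊕ m ⊕ m, m ⊕ m), k ⊕ k ⊕ m ⊕ m ⊕ m ⊕ m ⊕ r(k, k, m)), r(m ⊕ m ⊕ r(k, m, m), m, k)), k, k)

Answer: yes — both canonical forms are r(k ⊕ k ⊕ r(r(k ⊕ k ⊕ m ⊕ m ⊕ m ⊕ m ⊕ r(k, k, k), r(k, m, k) ⊕ r(m, k, k) ⊕ r(m, m, k), k ⊕ k ⊕ r(k, m, m) ⊕ r(m, k, k) ⊕ r(m, m, k)), r(r(k ⊕ k ⊕ m, r(m, k, k), r(k, m, k)), r(m ⊕ m ⊕ m, k ⊕ m ⊕ m, m ⊕ m), k ⊕ k ⊕ m ⊕ m ⊕ m ⊕ m ⊕ r(k, k, m)), r(m ⊕ m ⊕ r(k, m, m), m, k)), k, k)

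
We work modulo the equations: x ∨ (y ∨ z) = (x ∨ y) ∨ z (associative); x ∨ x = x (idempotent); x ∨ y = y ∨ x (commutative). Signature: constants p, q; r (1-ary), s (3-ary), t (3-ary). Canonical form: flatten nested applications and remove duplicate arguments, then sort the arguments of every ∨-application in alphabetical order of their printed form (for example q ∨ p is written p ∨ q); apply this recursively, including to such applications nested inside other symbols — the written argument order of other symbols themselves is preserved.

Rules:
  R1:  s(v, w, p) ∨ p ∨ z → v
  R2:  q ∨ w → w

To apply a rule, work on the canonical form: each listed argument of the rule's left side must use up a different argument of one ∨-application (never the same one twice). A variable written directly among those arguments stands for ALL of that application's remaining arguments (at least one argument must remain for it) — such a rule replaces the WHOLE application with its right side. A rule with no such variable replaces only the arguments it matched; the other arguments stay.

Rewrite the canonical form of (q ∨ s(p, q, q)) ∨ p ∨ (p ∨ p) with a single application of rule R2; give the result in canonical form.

Canonical form:  p ∨ q ∨ s(p, q, q)
R2 matches:  uses q;  w := p ∨ s(p, q, q)
The extension variable absorbs all remaining arguments, so the whole application is rewritten.
New term:  p ∨ s(p, q, q)

Answer: p ∨ s(p, q, q)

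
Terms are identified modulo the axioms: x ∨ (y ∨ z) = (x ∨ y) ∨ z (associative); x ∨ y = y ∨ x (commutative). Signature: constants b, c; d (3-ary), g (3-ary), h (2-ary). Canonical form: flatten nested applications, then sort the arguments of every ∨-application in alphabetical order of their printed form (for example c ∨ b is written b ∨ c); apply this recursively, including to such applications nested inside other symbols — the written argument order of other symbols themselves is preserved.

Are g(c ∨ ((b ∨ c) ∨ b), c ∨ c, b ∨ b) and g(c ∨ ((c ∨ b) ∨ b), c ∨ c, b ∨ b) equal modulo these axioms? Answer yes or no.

Left:  g(c ∨ ((b ∨ c) ∨ b), c ∨ c, b ∨ b)
  Descend into:  c ∨ ((b ∨ c) ∨ b)
  Flatten:  c ∨ b ∨ c ∨ b
  Sort:  b ∨ b ∨ c ∨ c
  Reassemble:  g(b ∨ b ∨ c ∨ c, c ∨ c, b ∨ b)
Right:  g(c ∨ ((c ∨ b) ∨ b), c ∨ c, b ∨ b)
  Descend into:  c ∨ ((c ∨ b) ∨ b)
  Merge nested applications:  c ∨ c ∨ b ∨ b
  Sort arguments:  b ∨ b ∨ c ∨ c
  Rebuild:  g(b ∨ b ∨ c ∨ c, c ∨ c, b ∨ b)

Answer: yes — both canonical forms are g(b ∨ b ∨ c ∨ c, c ∨ c, b ∨ b)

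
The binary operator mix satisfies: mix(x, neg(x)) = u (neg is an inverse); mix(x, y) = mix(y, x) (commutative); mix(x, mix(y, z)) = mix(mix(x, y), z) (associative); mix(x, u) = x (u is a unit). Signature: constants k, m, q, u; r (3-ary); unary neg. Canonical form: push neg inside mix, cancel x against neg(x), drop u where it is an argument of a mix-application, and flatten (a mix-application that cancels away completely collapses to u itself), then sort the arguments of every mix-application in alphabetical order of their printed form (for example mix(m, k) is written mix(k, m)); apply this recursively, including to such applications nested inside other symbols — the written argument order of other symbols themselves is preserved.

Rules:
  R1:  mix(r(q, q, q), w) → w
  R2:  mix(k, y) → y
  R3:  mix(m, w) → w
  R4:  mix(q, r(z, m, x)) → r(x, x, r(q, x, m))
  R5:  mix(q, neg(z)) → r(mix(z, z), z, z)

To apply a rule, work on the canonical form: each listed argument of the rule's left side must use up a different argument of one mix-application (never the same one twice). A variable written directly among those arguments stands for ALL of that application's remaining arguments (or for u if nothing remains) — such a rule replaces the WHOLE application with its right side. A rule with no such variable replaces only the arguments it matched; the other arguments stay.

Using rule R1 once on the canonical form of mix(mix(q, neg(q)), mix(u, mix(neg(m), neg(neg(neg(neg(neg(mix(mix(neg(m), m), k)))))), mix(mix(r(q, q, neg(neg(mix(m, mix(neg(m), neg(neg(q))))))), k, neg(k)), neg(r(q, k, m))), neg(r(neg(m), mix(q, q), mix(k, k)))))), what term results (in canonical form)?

Answer: mix(neg(k), neg(m), neg(r(neg(m), mix(q, q), mix(k, k))), neg(r(q, k, m)))

Derivation:
Canonical form:  mix(neg(k), neg(m), neg(r(neg(m), mix(q, q), mix(k, k))), neg(r(q, k, m)), r(q, q, q))
R1 matches:  uses r(q, q, q);  w := mix(neg(k), neg(m), neg(r(neg(m), mix(q, q), mix(k, k))), neg(r(q, k, m)))
The extension variable absorbs all remaining arguments, so the whole application is rewritten.
New term:  mix(neg(k), neg(m), neg(r(neg(m), mix(q, q), mix(k, k))), neg(r(q, k, m)))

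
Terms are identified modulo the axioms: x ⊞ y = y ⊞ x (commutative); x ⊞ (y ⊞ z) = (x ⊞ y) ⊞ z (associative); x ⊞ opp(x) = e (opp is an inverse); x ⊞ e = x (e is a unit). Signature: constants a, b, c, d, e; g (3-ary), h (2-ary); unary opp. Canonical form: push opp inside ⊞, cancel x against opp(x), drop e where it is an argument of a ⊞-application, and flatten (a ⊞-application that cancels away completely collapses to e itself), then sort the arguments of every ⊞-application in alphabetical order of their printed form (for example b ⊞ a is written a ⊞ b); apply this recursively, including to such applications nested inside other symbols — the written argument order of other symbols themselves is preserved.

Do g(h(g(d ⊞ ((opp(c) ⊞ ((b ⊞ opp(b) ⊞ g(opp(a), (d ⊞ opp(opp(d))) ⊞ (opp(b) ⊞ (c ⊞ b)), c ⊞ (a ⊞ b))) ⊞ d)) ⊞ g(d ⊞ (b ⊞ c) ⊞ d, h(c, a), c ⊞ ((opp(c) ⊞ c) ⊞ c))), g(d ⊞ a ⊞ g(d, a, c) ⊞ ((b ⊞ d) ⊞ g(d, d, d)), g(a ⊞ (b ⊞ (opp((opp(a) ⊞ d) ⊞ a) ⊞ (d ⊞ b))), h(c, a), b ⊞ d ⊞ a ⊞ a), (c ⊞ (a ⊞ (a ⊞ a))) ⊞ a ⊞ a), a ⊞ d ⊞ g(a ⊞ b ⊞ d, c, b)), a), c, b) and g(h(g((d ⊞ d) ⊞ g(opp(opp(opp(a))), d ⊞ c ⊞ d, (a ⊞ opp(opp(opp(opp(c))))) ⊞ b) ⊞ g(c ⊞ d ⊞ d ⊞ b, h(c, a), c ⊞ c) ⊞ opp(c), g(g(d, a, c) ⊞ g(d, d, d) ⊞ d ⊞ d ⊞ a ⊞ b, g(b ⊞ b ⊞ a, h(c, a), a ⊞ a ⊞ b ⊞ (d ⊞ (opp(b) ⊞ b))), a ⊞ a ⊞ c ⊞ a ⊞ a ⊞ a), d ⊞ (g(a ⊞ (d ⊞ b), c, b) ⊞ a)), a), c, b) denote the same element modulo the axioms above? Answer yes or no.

Answer: yes — both canonical forms are g(h(g(d ⊞ d ⊞ g(b ⊞ c ⊞ d ⊞ d, h(c, a), c ⊞ c) ⊞ g(opp(a), c ⊞ d ⊞ d, a ⊞ b ⊞ c) ⊞ opp(c), g(a ⊞ b ⊞ d ⊞ d ⊞ g(d, a, c) ⊞ g(d, d, d), g(a ⊞ b ⊞ b, h(c, a), a ⊞ a ⊞ b ⊞ d), a ⊞ a ⊞ a ⊞ a ⊞ a ⊞ c), a ⊞ d ⊞ g(a ⊞ b ⊞ d, c, b)), a), c, b)

Derivation:
Left:  g(h(g(d ⊞ ((opp(c) ⊞ ((b ⊞ opp(b) ⊞ g(opp(a), (d ⊞ opp(opp(d))) ⊞ (opp(b) ⊞ (c ⊞ b)), c ⊞ (a ⊞ b))) ⊞ d)) ⊞ g(d ⊞ (b ⊞ c) ⊞ d, h(c, a), c ⊞ ((opp(c) ⊞ c) ⊞ c))), g(d ⊞ a ⊞ g(d, a, c) ⊞ ((b ⊞ d) ⊞ g(d, d, d)), g(a ⊞ (b ⊞ (opp((opp(a) ⊞ d) ⊞ a) ⊞ (d ⊞ b))), h(c, a), b ⊞ d ⊞ a ⊞ a), (c ⊞ (a ⊞ (a ⊞ a))) ⊞ a ⊞ a), a ⊞ d ⊞ g(a ⊞ b ⊞ d, c, b)), a), c, b)
  Work inside:  d ⊞ ((opp(c) ⊞ ((b ⊞ opp(b) ⊞ g(opp(a), (d ⊞ opp(opp(d))) ⊞ (opp(b) ⊞ (c ⊞ b)), c ⊞ (a ⊞ b))) ⊞ d)) ⊞ g(d ⊞ (b ⊞ c) ⊞ d, h(c, a), c ⊞ ((opp(c) ⊞ c) ⊞ c)))
  Push opp inside:  distribute opp over ⊞ and collapse double opp
  Cancel inverse pairs:  b cancels
  Collect:  d ⊞ d ⊞ opp(c) ⊞ g(opp(a), c ⊞ d ⊞ d, a ⊞ b ⊞ c) ⊞ g(b ⊞ c ⊞ d ⊞ d, h(c, a), c ⊞ c)
  Sort arguments:  d ⊞ d ⊞ g(b ⊞ c ⊞ d ⊞ d, h(c, a), c ⊞ c) ⊞ g(opp(a), c ⊞ d ⊞ d, a ⊞ b ⊞ c) ⊞ opp(c)
  Reassemble:  g(h(g(d ⊞ d ⊞ g(b ⊞ c ⊞ d ⊞ d, h(c, a), c ⊞ c) ⊞ g(opp(a), c ⊞ d ⊞ d, a ⊞ b ⊞ c) ⊞ opp(c), g(a ⊞ b ⊞ d ⊞ d ⊞ g(d, a, c) ⊞ g(d, d, d), g(a ⊞ b ⊞ b, h(c, a), a ⊞ a ⊞ b ⊞ d), a ⊞ a ⊞ a ⊞ a ⊞ a ⊞ c), a ⊞ d ⊞ g(a ⊞ b ⊞ d, c, b)), a), c, b)
Right:  g(h(g((d ⊞ d) ⊞ g(opp(opp(opp(a))), d ⊞ c ⊞ d, (a ⊞ opp(opp(opp(opp(c))))) ⊞ b) ⊞ g(c ⊞ d ⊞ d ⊞ b, h(c, a), c ⊞ c) ⊞ opp(c), g(g(d, a, c) ⊞ g(d, d, d) ⊞ d ⊞ d ⊞ a ⊞ b, g(b ⊞ b ⊞ a, h(c, a), a ⊞ a ⊞ b ⊞ (d ⊞ (opp(b) ⊞ b))), a ⊞ a ⊞ c ⊞ a ⊞ a ⊞ a), d ⊞ (g(a ⊞ (d ⊞ b), c, b) ⊞ a)), a), c, b)
  Focus inside:  (d ⊞ d) ⊞ g(opp(opp(opp(a))), d ⊞ c ⊞ d, (a ⊞ opp(opp(opp(opp(c))))) ⊞ b) ⊞ g(c ⊞ d ⊞ d ⊞ b, h(c, a), c ⊞ c) ⊞ opp(c)
  Push opp inside:  distribute opp over ⊞ and collapse double opp
  Collect terms:  d ⊞ d ⊞ g(opp(a), c ⊞ d ⊞ d, a ⊞ b ⊞ c) ⊞ g(b ⊞ c ⊞ d ⊞ d, h(c, a), c ⊞ c) ⊞ opp(c)
  Sort arguments:  d ⊞ d ⊞ g(b ⊞ c ⊞ d ⊞ d, h(c, a), c ⊞ c) ⊞ g(opp(a), c ⊞ d ⊞ d, a ⊞ b ⊞ c) ⊞ opp(c)
  Put back:  g(h(g(d ⊞ d ⊞ g(b ⊞ c ⊞ d ⊞ d, h(c, a), c ⊞ c) ⊞ g(opp(a), c ⊞ d ⊞ d, a ⊞ b ⊞ c) ⊞ opp(c), g(a ⊞ b ⊞ d ⊞ d ⊞ g(d, a, c) ⊞ g(d, d, d), g(a ⊞ b ⊞ b, h(c, a), a ⊞ a ⊞ b ⊞ d), a ⊞ a ⊞ a ⊞ a ⊞ a ⊞ c), a ⊞ d ⊞ g(a ⊞ b ⊞ d, c, b)), a), c, b)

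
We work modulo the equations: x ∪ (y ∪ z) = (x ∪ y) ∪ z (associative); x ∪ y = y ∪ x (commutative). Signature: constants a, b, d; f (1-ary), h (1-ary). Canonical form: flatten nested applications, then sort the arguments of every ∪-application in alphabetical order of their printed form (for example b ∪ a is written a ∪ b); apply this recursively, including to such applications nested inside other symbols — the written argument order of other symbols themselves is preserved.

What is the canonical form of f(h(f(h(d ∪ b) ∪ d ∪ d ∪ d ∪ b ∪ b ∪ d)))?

Work inside:  h(d ∪ b) ∪ d ∪ d ∪ d ∪ b ∪ b ∪ d
Canonicalize subterm:  h(d ∪ b)  →  h(b ∪ d)
Sort:  b ∪ b ∪ d ∪ d ∪ d ∪ d ∪ h(b ∪ d)
Rebuild:  f(h(f(b ∪ b ∪ d ∪ d ∪ d ∪ d ∪ h(b ∪ d))))

Answer: f(h(f(b ∪ b ∪ d ∪ d ∪ d ∪ d ∪ h(b ∪ d))))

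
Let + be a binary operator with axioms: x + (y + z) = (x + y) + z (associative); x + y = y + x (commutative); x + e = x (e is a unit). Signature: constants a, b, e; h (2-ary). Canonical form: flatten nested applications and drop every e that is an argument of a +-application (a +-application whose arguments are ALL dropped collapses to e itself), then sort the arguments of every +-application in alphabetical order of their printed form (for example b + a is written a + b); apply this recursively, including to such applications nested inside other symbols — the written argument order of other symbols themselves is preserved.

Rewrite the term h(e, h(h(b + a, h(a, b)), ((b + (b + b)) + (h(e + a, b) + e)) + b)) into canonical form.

Answer: h(e, h(h(a + b, h(a, b)), b + b + b + b + h(a, b)))

Derivation:
Focus inside:  ((b + (b + b)) + (h(e + a, b) + e)) + b
Flatten:  b + b + b + h(e + a, b) + e + b
Canonicalize subterm:  h(e + a, b)  →  h(a, b)
Unit:  drop e
Sort:  b + b + b + b + h(a, b)
Put back:  h(e, h(h(a + b, h(a, b)), b + b + b + b + h(a, b)))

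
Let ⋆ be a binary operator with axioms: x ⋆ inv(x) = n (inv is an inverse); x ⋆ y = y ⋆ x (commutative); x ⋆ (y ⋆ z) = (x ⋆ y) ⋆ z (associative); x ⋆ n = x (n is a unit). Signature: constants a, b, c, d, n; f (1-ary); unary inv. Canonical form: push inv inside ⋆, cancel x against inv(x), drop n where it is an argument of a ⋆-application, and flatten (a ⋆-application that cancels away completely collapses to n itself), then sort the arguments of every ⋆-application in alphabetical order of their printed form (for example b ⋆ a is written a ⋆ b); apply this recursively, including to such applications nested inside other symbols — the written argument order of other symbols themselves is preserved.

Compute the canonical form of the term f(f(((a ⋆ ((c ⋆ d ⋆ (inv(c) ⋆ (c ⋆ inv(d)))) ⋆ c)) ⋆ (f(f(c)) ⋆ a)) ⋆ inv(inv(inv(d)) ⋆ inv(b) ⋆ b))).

Answer: f(f(a ⋆ a ⋆ c ⋆ c ⋆ f(f(c)) ⋆ inv(d)))

Derivation:
Descend into:  ((a ⋆ ((c ⋆ d ⋆ (inv(c) ⋆ (c ⋆ inv(d)))) ⋆ c)) ⋆ (f(f(c)) ⋆ a)) ⋆ inv(inv(inv(d)) ⋆ inv(b) ⋆ b)
Push inv inside:  distribute inv over ⋆ and collapse double inv
Cancel inverse pairs:  b cancels
Collect:  a ⋆ a ⋆ c ⋆ c ⋆ inv(d) ⋆ f(f(c))
Order the arguments:  a ⋆ a ⋆ c ⋆ c ⋆ f(f(c)) ⋆ inv(d)
Reassemble:  f(f(a ⋆ a ⋆ c ⋆ c ⋆ f(f(c)) ⋆ inv(d)))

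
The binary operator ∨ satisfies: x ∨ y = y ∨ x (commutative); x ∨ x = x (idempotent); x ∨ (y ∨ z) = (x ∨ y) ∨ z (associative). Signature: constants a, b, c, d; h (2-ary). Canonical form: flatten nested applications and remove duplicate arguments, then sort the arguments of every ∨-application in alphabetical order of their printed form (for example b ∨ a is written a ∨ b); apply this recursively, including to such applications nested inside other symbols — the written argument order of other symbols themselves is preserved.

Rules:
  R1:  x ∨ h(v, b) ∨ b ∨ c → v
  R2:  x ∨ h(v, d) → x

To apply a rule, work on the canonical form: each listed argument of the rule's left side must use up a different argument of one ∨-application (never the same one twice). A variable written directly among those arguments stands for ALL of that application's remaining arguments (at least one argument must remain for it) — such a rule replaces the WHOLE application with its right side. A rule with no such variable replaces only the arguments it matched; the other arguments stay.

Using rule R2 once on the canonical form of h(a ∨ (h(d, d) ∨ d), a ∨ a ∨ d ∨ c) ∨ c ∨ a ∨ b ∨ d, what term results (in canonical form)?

Answer: a ∨ b ∨ c ∨ d ∨ h(a ∨ d, a ∨ c ∨ d)

Derivation:
Canonical form:  a ∨ b ∨ c ∨ d ∨ h(a ∨ d ∨ h(d, d), a ∨ c ∨ d)
Apply R2:  consuming h(d, d);  v := d, x := a ∨ d
The extension variable absorbs all remaining arguments, so the whole application is rewritten.
New term:  a ∨ b ∨ c ∨ d ∨ h(a ∨ d, a ∨ c ∨ d)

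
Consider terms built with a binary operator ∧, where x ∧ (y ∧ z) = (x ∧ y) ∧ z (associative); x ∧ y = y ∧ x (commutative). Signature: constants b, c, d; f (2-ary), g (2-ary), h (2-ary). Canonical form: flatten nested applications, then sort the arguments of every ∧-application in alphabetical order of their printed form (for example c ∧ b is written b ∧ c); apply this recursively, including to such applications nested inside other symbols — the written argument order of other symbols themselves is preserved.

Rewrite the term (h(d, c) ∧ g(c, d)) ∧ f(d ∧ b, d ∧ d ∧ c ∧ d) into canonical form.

Answer: f(b ∧ d, c ∧ d ∧ d ∧ d) ∧ g(c, d) ∧ h(d, c)

Derivation:
Merge nested applications:  h(d, c) ∧ g(c, d) ∧ f(d ∧ b, d ∧ d ∧ c ∧ d)
Simplify inside:  f(d ∧ b, d ∧ d ∧ c ∧ d)  →  f(b ∧ d, c ∧ d ∧ d ∧ d)
Order the arguments:  f(b ∧ d, c ∧ d ∧ d ∧ d) ∧ g(c, d) ∧ h(d, c)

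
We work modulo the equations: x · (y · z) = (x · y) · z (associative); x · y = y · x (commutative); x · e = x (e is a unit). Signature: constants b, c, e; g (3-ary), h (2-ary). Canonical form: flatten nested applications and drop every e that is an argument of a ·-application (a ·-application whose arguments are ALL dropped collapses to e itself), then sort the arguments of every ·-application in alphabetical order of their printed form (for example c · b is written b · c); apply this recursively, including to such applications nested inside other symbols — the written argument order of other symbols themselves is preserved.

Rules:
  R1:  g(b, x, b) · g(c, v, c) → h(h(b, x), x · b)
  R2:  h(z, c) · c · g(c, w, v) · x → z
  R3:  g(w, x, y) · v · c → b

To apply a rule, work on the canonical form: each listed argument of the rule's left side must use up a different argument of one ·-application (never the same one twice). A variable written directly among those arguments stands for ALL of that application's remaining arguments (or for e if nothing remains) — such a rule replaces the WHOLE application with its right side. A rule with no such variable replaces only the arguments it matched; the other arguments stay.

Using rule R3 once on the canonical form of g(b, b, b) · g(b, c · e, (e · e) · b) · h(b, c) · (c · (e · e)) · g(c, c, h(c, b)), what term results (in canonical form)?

Canonical form:  c · g(b, b, b) · g(b, c, b) · g(c, c, h(c, b)) · h(b, c)
R3 matches:  uses c, g(b, b, b);  v := g(b, c, b) · g(c, c, h(c, b)) · h(b, c), w := b, x := b, y := b
The extension variable absorbs all remaining arguments, so the whole application is rewritten.
Giving:  b

Answer: b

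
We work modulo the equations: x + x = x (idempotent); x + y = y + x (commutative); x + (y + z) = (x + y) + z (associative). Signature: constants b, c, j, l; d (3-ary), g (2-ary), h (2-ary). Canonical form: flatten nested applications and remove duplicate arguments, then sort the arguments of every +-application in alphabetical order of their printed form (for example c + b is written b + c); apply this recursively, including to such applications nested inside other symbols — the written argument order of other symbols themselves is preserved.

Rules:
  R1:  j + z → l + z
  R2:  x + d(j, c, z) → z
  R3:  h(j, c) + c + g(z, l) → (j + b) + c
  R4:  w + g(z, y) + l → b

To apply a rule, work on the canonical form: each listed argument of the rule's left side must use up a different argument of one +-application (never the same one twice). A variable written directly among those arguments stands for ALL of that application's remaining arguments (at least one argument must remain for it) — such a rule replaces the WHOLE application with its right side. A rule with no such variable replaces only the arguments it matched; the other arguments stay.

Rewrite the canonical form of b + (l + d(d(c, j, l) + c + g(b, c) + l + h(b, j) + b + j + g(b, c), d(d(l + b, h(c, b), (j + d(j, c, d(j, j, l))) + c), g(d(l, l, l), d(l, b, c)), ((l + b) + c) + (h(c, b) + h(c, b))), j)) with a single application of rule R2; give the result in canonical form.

Answer: b + d(b + c + d(c, j, l) + g(b, c) + h(b, j) + j + l, d(d(b + l, h(c, b), d(j, j, l)), g(d(l, l, l), d(l, b, c)), b + c + h(c, b) + l), j) + l

Derivation:
Canonical form:  b + d(b + c + d(c, j, l) + g(b, c) + h(b, j) + j + l, d(d(b + l, h(c, b), c + d(j, c, d(j, j, l)) + j), g(d(l, l, l), d(l, b, c)), b + c + h(c, b) + l), j) + l
Match R2:  consume d(j, c, d(j, j, l));  x := c + j, z := d(j, j, l)
The variable takes the whole remainder — replace the entire application.
Result:  b + d(b + c + d(c, j, l) + g(b, c) + h(b, j) + j + l, d(d(b + l, h(c, b), d(j, j, l)), g(d(l, l, l), d(l, b, c)), b + c + h(c, b) + l), j) + l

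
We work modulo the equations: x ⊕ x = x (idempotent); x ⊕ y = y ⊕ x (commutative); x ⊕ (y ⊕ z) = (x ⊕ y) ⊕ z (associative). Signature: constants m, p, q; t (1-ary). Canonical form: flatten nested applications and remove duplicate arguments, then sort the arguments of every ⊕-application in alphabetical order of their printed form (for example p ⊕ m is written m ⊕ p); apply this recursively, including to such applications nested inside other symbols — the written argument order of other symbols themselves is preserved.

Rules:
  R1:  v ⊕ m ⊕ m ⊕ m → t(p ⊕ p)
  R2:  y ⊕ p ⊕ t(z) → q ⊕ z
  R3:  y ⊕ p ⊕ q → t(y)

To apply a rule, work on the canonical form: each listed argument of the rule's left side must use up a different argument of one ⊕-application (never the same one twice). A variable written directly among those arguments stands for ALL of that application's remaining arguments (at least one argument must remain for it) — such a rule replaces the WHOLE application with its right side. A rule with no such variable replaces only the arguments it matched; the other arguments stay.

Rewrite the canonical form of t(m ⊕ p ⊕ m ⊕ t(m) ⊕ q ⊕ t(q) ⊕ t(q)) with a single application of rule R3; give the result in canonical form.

Answer: t(t(m ⊕ t(m) ⊕ t(q)))

Derivation:
Canonical form:  t(m ⊕ p ⊕ q ⊕ t(m) ⊕ t(q))
Apply R3:  consuming p, q;  y := m ⊕ t(m) ⊕ t(q)
The extension variable absorbs all remaining arguments, so the whole application is rewritten.
New term:  t(t(m ⊕ t(m) ⊕ t(q)))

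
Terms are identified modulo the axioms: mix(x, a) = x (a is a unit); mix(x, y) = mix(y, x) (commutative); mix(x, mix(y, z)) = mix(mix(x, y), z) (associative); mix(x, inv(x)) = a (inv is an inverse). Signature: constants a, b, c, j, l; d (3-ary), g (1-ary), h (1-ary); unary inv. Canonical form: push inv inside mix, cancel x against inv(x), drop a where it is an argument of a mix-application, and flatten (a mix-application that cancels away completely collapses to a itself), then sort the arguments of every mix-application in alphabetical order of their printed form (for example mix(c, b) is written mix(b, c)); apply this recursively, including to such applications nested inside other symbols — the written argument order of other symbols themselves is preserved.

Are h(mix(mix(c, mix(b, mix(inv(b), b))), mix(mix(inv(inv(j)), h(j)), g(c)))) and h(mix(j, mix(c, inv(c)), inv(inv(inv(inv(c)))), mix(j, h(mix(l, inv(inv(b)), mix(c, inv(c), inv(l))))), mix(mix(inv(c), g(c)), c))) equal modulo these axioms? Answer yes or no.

Left:  h(mix(mix(c, mix(b, mix(inv(b), b))), mix(mix(inv(inv(j)), h(j)), g(c))))
  Focus inside:  mix(mix(c, mix(b, mix(inv(b), b))), mix(mix(inv(inv(j)), h(j)), g(c)))
  Push inv inside:  distribute inv over mix and collapse double inv
  Collect:  mix(c, b, j, h(j), g(c))
  Sort:  mix(b, c, g(c), h(j), j)
  Reassemble:  h(mix(b, c, g(c), h(j), j))
Right:  h(mix(j, mix(c, inv(c)), inv(inv(inv(inv(c)))), mix(j, h(mix(l, inv(inv(b)), mix(c, inv(c), inv(l))))), mix(mix(inv(c), g(c)), c)))
  Descend into:  mix(j, mix(c, inv(c)), inv(inv(inv(inv(c)))), mix(j, h(mix(l, inv(inv(b)), mix(c, inv(c), inv(l))))), mix(mix(inv(c), g(c)), c))
  Push inv inside:  distribute inv over mix and collapse double inv
  Combine occurrences:  mix(j, j, c, h(b), g(c))
  Sort:  mix(c, g(c), h(b), j, j)
  Reassemble:  h(mix(c, g(c), h(b), j, j))

Answer: no — h(mix(b, c, g(c), h(j), j)) vs h(mix(c, g(c), h(b), j, j))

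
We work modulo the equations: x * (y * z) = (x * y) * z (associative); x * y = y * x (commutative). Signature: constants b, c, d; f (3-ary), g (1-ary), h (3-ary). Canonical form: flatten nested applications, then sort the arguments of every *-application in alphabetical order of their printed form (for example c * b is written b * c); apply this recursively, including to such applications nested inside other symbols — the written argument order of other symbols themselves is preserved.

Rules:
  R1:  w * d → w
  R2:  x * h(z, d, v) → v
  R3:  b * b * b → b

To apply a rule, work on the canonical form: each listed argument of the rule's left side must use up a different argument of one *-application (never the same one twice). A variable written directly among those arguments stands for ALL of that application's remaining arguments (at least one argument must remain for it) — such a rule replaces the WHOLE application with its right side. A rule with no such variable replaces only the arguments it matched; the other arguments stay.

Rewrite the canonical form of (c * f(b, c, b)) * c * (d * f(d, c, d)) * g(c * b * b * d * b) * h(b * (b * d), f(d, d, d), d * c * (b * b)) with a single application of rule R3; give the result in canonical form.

Answer: c * c * d * f(b, c, b) * f(d, c, d) * g(b * c * d) * h(b * b * d, f(d, d, d), b * b * c * d)

Derivation:
Canonical form:  c * c * d * f(b, c, b) * f(d, c, d) * g(b * b * b * c * d) * h(b * b * d, f(d, d, d), b * b * c * d)
Apply R3:  consuming b, b, b
Giving:  c * c * d * f(b, c, b) * f(d, c, d) * g(b * c * d) * h(b * b * d, f(d, d, d), b * b * c * d)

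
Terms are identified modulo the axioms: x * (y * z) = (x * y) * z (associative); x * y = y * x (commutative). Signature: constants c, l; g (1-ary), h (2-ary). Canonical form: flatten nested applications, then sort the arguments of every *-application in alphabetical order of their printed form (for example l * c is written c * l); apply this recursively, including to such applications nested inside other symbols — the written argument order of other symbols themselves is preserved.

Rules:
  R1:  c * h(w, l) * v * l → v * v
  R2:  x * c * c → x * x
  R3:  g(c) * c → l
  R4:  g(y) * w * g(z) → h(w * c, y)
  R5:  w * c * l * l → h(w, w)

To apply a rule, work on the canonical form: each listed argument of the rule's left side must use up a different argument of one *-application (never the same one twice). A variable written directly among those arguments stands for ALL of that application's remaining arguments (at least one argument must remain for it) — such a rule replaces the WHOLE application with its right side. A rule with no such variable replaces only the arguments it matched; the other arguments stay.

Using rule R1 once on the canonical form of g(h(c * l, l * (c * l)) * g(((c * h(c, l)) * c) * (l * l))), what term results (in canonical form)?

Canonical form:  g(g(c * c * h(c, l) * l * l) * h(c * l, c * l * l))
Match R1:  consume c, h(c, l), l;  v := c * l, w := c
Every leftover argument binds to the variable; the entire application is replaced.
New term:  g(g(c * c * l * l) * h(c * l, c * l * l))

Answer: g(g(c * c * l * l) * h(c * l, c * l * l))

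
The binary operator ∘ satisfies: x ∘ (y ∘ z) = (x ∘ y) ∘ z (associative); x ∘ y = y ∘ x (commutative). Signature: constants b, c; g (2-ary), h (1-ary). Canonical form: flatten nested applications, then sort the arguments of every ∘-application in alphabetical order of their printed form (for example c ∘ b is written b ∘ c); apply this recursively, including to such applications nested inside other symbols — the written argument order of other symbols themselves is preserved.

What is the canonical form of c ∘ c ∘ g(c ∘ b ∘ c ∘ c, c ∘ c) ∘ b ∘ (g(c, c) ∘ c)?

Answer: b ∘ c ∘ c ∘ c ∘ g(b ∘ c ∘ c ∘ c, c ∘ c) ∘ g(c, c)

Derivation:
Flatten:  c ∘ c ∘ g(c ∘ b ∘ c ∘ c, c ∘ c) ∘ b ∘ g(c, c) ∘ c
Simplify inside:  g(c ∘ b ∘ c ∘ c, c ∘ c)  →  g(b ∘ c ∘ c ∘ c, c ∘ c)
Order the arguments:  b ∘ c ∘ c ∘ c ∘ g(b ∘ c ∘ c ∘ c, c ∘ c) ∘ g(c, c)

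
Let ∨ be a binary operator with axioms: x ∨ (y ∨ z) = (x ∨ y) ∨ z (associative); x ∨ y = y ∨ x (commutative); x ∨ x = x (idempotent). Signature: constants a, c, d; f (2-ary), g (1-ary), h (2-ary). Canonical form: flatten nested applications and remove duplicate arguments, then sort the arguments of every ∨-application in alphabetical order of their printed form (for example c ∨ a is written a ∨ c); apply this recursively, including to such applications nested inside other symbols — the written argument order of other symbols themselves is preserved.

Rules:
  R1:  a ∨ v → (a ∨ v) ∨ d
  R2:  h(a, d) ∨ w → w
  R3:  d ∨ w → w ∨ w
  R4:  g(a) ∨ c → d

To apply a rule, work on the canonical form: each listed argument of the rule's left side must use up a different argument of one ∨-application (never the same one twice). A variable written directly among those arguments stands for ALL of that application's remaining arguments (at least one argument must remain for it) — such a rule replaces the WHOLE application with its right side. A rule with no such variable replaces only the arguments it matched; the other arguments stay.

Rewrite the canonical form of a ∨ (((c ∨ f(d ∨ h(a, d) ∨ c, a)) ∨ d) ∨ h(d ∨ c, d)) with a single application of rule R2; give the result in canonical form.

Answer: a ∨ c ∨ d ∨ f(c ∨ d, a) ∨ h(c ∨ d, d)

Derivation:
Canonical form:  a ∨ c ∨ d ∨ f(c ∨ d ∨ h(a, d), a) ∨ h(c ∨ d, d)
Match R2:  consume h(a, d);  w := c ∨ d
Every leftover argument binds to the variable; the entire application is replaced.
New term:  a ∨ c ∨ d ∨ f(c ∨ d, a) ∨ h(c ∨ d, d)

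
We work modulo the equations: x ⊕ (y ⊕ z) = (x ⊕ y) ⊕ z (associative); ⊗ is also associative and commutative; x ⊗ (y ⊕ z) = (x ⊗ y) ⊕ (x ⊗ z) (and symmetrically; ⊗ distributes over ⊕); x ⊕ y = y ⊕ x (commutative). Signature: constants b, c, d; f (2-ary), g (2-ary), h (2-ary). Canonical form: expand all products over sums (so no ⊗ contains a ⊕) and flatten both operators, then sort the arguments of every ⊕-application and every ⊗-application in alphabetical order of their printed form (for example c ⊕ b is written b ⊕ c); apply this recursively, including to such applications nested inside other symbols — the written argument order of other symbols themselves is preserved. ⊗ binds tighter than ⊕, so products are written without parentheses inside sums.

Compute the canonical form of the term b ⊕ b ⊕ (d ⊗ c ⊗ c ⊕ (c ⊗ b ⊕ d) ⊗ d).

Answer: b ⊕ b ⊕ b ⊗ c ⊗ d ⊕ c ⊗ c ⊗ d ⊕ d ⊗ d

Derivation:
Expand:  b ⊕ b ⊕ c ⊗ c ⊗ d ⊕ b ⊗ c ⊗ d ⊕ d ⊗ d
Sort:  b ⊕ b ⊕ b ⊗ c ⊗ d ⊕ c ⊗ c ⊗ d ⊕ d ⊗ d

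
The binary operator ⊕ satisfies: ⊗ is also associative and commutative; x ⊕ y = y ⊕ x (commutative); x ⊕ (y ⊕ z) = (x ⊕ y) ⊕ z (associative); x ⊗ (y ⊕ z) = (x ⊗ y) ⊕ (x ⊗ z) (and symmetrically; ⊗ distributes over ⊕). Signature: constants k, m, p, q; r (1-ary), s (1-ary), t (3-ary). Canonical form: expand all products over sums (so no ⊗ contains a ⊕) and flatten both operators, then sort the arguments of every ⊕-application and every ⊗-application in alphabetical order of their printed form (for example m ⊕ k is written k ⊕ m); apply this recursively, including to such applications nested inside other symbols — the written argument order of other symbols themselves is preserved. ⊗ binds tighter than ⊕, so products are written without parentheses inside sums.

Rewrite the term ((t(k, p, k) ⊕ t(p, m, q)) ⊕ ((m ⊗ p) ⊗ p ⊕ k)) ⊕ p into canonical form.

Answer: k ⊕ m ⊗ p ⊗ p ⊕ p ⊕ t(k, p, k) ⊕ t(p, m, q)

Derivation:
Flatten:  t(k, p, k) ⊕ t(p, m, q) ⊕ m ⊗ p ⊗ p ⊕ k ⊕ p
Sort:  k ⊕ m ⊗ p ⊗ p ⊕ p ⊕ t(k, p, k) ⊕ t(p, m, q)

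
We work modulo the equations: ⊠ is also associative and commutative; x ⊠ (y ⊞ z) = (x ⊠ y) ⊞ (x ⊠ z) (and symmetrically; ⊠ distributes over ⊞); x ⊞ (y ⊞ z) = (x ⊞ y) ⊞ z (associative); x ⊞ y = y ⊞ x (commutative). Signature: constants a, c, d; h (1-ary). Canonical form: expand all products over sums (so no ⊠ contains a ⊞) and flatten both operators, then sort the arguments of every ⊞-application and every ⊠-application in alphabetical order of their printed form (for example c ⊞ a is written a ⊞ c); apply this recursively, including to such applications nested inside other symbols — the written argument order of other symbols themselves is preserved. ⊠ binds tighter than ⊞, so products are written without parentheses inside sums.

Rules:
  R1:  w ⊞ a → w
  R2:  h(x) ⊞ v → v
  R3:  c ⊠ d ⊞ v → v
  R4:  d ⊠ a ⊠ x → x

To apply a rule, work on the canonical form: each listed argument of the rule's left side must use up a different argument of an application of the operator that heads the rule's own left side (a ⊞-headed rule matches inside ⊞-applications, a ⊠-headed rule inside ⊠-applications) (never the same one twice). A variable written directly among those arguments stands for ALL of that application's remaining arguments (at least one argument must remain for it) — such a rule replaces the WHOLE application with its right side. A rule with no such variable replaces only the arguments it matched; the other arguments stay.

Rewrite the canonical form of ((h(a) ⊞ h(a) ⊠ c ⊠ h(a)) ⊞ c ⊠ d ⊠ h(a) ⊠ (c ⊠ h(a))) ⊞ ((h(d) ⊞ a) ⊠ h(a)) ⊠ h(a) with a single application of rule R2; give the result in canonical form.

Canonical form:  a ⊠ h(a) ⊠ h(a) ⊞ c ⊠ c ⊠ d ⊠ h(a) ⊠ h(a) ⊞ c ⊠ h(a) ⊠ h(a) ⊞ h(a) ⊞ h(a) ⊠ h(a) ⊠ h(d)
Apply R2:  consuming h(a);  v := a ⊠ h(a) ⊠ h(a) ⊞ c ⊠ c ⊠ d ⊠ h(a) ⊠ h(a) ⊞ c ⊠ h(a) ⊠ h(a) ⊞ h(a) ⊠ h(a) ⊠ h(d), x := a
The variable takes the whole remainder — replace the entire application.
Result:  a ⊠ h(a) ⊠ h(a) ⊞ c ⊠ c ⊠ d ⊠ h(a) ⊠ h(a) ⊞ c ⊠ h(a) ⊠ h(a) ⊞ h(a) ⊠ h(a) ⊠ h(d)

Answer: a ⊠ h(a) ⊠ h(a) ⊞ c ⊠ c ⊠ d ⊠ h(a) ⊠ h(a) ⊞ c ⊠ h(a) ⊠ h(a) ⊞ h(a) ⊠ h(a) ⊠ h(d)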